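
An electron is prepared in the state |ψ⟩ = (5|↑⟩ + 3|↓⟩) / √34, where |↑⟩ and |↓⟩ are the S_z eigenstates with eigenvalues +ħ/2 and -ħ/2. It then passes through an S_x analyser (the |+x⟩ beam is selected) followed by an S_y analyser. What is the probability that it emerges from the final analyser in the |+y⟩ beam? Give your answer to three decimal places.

0.471

First analyser (S_x): P(|+x⟩) = |⟨+x|ψ⟩|² = 64/68.
After stage 1 the state is |+x⟩; P(|+y⟩) = |⟨+y|+x⟩|² = 1/2.
Joint probability = 64/68 × 1/2 = 0.471.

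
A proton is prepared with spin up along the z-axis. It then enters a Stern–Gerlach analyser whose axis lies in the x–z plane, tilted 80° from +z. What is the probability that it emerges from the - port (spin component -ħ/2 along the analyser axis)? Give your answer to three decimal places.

For spin-½, the probability of finding spin-up along an axis at angle θ to the initial spin direction is cos²(θ/2); spin-down is sin²(θ/2).
θ = 80°, so P = sin²(40°) ≈ 0.413.

0.413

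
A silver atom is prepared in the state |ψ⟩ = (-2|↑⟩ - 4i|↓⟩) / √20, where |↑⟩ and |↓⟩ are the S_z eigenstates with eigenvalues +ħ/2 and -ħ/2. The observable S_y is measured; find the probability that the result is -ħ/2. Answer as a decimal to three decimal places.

0.100

|-y⟩ = (|↑⟩ - i|↓⟩)/√2, so ⟨-y|ψ⟩ = (2) / (√2·√20).
P = |2|² / 40 = 4/40.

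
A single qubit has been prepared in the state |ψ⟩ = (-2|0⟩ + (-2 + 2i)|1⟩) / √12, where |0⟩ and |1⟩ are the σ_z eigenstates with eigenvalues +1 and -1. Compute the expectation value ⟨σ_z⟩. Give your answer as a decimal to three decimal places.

⟨σ_z⟩ = |a|² - |b|² divided by |a|²+|b|², with a, b the |0⟩, |1⟩ amplitudes.
= (4 - 8)/12 = -4/12.

-0.333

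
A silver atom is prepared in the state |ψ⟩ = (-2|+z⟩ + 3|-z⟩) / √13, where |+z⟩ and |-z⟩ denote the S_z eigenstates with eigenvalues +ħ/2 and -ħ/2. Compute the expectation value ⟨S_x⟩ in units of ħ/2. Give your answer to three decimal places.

-0.923

⟨σ_x⟩ = 2 Re(a* b)/(|a|²+|b|²) with a = -2, b = 3.
a* b = -6, so ⟨σ_x⟩ = -12/13.
⟨S_x⟩ = (ħ/2)·⟨σ_x⟩.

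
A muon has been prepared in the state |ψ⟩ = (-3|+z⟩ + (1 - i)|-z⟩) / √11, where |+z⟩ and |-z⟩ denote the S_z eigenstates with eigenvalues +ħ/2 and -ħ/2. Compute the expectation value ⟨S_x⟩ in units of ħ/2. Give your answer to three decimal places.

-0.545

⟨σ_x⟩ = 2 Re(a* b)/(|a|²+|b|²) with a = -3, b = (1 - i).
a* b = (-3 + 3i), so ⟨σ_x⟩ = -6/11.
⟨S_x⟩ = (ħ/2)·⟨σ_x⟩.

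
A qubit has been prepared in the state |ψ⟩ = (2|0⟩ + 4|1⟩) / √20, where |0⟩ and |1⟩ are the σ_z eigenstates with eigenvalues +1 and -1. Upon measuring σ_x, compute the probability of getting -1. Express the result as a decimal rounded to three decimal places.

|-x⟩ = (|0⟩ - |1⟩)/√2, so ⟨-x|ψ⟩ = (-2) / (√2·√20).
P = |-2|² / 40 = 4/40.

0.100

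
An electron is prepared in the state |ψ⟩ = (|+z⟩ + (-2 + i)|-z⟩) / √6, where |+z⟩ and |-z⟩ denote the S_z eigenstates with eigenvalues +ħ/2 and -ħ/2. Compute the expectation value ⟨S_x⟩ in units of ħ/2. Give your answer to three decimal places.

⟨σ_x⟩ = 2 Re(a* b)/(|a|²+|b|²) with a = 1, b = (-2 + i).
a* b = (-2 + i), so ⟨σ_x⟩ = -4/6.
⟨S_x⟩ = (ħ/2)·⟨σ_x⟩.

-0.667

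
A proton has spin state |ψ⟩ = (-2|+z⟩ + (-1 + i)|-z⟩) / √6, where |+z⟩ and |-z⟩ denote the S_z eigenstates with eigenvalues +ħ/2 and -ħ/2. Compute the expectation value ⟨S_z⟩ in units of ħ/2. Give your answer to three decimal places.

0.333

⟨σ_z⟩ = |a|² - |b|² divided by |a|²+|b|², with a, b the |+z⟩, |-z⟩ amplitudes.
= (4 - 2)/6 = 2/6.
⟨S_z⟩ = (ħ/2)·⟨σ_z⟩.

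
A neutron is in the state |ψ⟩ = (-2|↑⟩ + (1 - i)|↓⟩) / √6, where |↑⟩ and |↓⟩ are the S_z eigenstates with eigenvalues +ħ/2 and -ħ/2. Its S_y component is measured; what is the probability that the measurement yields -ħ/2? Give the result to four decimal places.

0.1667

|-y⟩ = (|↑⟩ - i|↓⟩)/√2, so ⟨-y|ψ⟩ = (-1 + i) / (√2·√6).
P = |-1 + i|² / 12 = 2/12.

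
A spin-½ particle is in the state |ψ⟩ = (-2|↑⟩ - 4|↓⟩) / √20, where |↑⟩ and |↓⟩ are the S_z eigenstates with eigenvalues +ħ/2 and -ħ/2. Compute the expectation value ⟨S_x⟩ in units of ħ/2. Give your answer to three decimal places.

0.800

⟨σ_x⟩ = 2 Re(a* b)/(|a|²+|b|²) with a = -2, b = -4.
a* b = 8, so ⟨σ_x⟩ = 16/20.
⟨S_x⟩ = (ħ/2)·⟨σ_x⟩.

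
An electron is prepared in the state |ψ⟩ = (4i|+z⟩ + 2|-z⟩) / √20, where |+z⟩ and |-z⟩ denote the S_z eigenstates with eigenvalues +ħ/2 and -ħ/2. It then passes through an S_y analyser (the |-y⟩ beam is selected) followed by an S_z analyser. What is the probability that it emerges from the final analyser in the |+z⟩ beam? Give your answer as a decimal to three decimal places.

First analyser (S_y): P(|-y⟩) = |⟨-y|ψ⟩|² = 36/40.
After stage 1 the state is |-y⟩; P(|+z⟩) = |⟨+z|-y⟩|² = 1/2.
Joint probability = 36/40 × 1/2 = 0.450.

0.450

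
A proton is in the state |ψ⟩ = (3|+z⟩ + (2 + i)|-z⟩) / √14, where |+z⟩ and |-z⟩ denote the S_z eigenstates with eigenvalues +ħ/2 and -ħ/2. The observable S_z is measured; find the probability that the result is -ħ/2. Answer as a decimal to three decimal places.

0.357

The -ħ/2 outcome corresponds to |-z⟩. Its amplitude in |ψ⟩ is (2 + i)/√14.
P = |2 + i|² / 14 = 5/14.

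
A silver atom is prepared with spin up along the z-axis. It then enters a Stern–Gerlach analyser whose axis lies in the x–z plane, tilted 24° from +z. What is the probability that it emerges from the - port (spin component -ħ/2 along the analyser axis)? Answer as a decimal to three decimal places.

For spin-½, the probability of finding spin-up along an axis at angle θ to the initial spin direction is cos²(θ/2); spin-down is sin²(θ/2).
θ = 24°, so P = sin²(12°) ≈ 0.043.

0.043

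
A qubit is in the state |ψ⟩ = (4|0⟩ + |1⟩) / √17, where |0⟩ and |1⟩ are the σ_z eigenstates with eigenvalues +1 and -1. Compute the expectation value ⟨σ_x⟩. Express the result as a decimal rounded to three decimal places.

⟨σ_x⟩ = 2 Re(a* b)/(|a|²+|b|²) with a = 4, b = 1.
a* b = 4, so ⟨σ_x⟩ = 8/17.

0.471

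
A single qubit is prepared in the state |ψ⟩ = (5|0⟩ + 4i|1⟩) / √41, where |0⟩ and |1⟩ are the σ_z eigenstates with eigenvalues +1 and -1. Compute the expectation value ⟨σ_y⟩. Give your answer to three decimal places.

0.976

⟨σ_y⟩ = 2 Im(a* b)/(|a|²+|b|²) with a = 5, b = 4i.
a* b = 20i, so ⟨σ_y⟩ = 40/41.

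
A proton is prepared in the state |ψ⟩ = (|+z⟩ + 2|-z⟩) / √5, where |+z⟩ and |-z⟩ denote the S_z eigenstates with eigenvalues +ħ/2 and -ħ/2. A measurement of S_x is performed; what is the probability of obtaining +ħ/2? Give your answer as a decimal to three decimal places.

|+x⟩ = (|+z⟩ + |-z⟩)/√2, so ⟨+x|ψ⟩ = (3) / (√2·√5).
P = |3|² / 10 = 9/10.

0.900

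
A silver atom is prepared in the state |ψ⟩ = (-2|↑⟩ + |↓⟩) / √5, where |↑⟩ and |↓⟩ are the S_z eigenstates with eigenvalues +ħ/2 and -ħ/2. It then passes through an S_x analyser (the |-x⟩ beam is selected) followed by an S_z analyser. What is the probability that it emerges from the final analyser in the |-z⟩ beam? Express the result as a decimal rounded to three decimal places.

0.450

First analyser (S_x): P(|-x⟩) = |⟨-x|ψ⟩|² = 9/10.
After stage 1 the state is |-x⟩; P(|-z⟩) = |⟨-z|-x⟩|² = 1/2.
Joint probability = 9/10 × 1/2 = 0.450.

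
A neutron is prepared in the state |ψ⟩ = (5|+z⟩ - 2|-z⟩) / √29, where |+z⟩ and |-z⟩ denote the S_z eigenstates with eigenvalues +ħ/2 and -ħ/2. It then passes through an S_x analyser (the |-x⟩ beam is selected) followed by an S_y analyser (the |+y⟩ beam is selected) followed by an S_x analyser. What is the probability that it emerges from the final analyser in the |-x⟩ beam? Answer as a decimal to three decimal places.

0.211

First analyser (S_x): P(|-x⟩) = |⟨-x|ψ⟩|² = 49/58.
After stage 1 the state is |-x⟩; P(|+y⟩) = |⟨+y|-x⟩|² = 1/2.
After stage 2 the state is |+y⟩; P(|-x⟩) = |⟨-x|+y⟩|² = 1/2.
Joint probability = 49/58 × 1/2 × 1/2 = 0.211.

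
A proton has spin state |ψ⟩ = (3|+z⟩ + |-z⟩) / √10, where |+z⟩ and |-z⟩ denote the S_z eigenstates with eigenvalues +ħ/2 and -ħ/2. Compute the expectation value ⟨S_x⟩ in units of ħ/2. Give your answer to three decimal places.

0.600

⟨σ_x⟩ = 2 Re(a* b)/(|a|²+|b|²) with a = 3, b = 1.
a* b = 3, so ⟨σ_x⟩ = 6/10.
⟨S_x⟩ = (ħ/2)·⟨σ_x⟩.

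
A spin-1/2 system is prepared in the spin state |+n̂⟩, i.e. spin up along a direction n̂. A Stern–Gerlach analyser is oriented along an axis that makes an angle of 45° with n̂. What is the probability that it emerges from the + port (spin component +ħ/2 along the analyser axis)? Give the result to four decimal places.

0.8536

For spin-½, the probability of finding spin-up along an axis at angle θ to the initial spin direction is cos²(θ/2); spin-down is sin²(θ/2).
θ = 45°, so P = cos²(22.5°) ≈ 0.8536.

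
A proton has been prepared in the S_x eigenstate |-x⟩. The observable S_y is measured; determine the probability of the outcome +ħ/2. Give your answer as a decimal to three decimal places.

0.500

In the S_z basis, |-x⟩ = (|↑⟩ - |↓⟩)/√2 and |+y⟩ = (|↑⟩ + i|↓⟩)/√2.
|⟨+y|-x⟩|² = 1/2.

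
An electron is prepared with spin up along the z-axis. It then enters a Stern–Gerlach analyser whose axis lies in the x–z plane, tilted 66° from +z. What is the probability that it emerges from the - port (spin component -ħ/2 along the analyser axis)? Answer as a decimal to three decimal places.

For spin-½, the probability of finding spin-up along an axis at angle θ to the initial spin direction is cos²(θ/2); spin-down is sin²(θ/2).
θ = 66°, so P = sin²(33°) ≈ 0.297.

0.297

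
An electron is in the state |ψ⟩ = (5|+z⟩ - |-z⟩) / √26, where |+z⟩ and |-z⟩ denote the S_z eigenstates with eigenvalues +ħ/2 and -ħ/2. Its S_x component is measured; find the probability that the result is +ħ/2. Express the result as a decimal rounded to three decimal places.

|+x⟩ = (|+z⟩ + |-z⟩)/√2, so ⟨+x|ψ⟩ = (4) / (√2·√26).
P = |4|² / 52 = 16/52.

0.308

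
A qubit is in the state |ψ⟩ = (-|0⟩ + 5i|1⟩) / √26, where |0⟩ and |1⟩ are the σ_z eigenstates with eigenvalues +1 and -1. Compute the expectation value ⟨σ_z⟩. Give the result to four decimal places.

⟨σ_z⟩ = |a|² - |b|² divided by |a|²+|b|², with a, b the |0⟩, |1⟩ amplitudes.
= (1 - 25)/26 = -24/26.

-0.9231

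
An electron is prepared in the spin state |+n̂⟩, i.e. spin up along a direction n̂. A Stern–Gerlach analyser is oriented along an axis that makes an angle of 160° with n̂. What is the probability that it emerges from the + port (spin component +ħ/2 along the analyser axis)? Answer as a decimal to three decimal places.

0.030

For spin-½, the probability of finding spin-up along an axis at angle θ to the initial spin direction is cos²(θ/2); spin-down is sin²(θ/2).
θ = 160°, so P = cos²(80°) ≈ 0.030.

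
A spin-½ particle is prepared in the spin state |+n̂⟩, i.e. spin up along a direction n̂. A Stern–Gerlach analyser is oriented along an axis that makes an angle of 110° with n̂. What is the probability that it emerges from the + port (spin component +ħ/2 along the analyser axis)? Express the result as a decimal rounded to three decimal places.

0.329

For spin-½, the probability of finding spin-up along an axis at angle θ to the initial spin direction is cos²(θ/2); spin-down is sin²(θ/2).
θ = 110°, so P = cos²(55°) ≈ 0.329.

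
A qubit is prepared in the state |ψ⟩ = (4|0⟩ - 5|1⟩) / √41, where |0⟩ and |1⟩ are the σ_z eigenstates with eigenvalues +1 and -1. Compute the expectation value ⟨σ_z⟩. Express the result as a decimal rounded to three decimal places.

⟨σ_z⟩ = |a|² - |b|² divided by |a|²+|b|², with a, b the |0⟩, |1⟩ amplitudes.
= (16 - 25)/41 = -9/41.

-0.220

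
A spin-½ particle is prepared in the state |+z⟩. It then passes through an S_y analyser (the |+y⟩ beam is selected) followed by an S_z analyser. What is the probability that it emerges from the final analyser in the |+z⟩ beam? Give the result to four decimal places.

First analyser (S_y): from |+z⟩, P(|+y⟩) = 1/2.
After stage 1 the state is |+y⟩; P(|+z⟩) = |⟨+z|+y⟩|² = 1/2.
Joint probability = 1/2 × 1/2 = 0.2500.

0.2500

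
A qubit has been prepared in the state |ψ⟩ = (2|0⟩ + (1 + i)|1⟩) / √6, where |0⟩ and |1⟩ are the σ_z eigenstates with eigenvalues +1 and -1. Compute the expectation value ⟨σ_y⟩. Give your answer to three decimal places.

⟨σ_y⟩ = 2 Im(a* b)/(|a|²+|b|²) with a = 2, b = (1 + i).
a* b = (2 + 2i), so ⟨σ_y⟩ = 4/6.

0.667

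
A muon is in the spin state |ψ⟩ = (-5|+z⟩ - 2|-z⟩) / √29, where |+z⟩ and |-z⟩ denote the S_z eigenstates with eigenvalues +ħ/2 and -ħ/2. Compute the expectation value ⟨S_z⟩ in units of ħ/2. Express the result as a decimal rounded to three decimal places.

0.724

⟨σ_z⟩ = |a|² - |b|² divided by |a|²+|b|², with a, b the |+z⟩, |-z⟩ amplitudes.
= (25 - 4)/29 = 21/29.
⟨S_z⟩ = (ħ/2)·⟨σ_z⟩.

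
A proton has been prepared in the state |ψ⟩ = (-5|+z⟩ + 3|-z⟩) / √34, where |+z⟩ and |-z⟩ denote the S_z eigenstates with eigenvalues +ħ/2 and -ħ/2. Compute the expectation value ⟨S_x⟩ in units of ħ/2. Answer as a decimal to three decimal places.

⟨σ_x⟩ = 2 Re(a* b)/(|a|²+|b|²) with a = -5, b = 3.
a* b = -15, so ⟨σ_x⟩ = -30/34.
⟨S_x⟩ = (ħ/2)·⟨σ_x⟩.

-0.882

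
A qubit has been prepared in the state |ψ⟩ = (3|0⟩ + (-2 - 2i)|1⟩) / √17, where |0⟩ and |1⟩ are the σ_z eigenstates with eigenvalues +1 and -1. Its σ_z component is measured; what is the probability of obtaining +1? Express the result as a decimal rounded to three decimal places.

0.529

The +1 outcome corresponds to |0⟩. Its amplitude in |ψ⟩ is 3/√17.
P = |3|² / 17 = 9/17.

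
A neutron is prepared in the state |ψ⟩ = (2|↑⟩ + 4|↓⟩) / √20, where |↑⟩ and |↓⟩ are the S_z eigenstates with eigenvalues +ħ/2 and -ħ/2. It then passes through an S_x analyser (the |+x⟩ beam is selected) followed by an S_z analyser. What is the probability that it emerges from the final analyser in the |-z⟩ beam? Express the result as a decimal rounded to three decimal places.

0.450

First analyser (S_x): P(|+x⟩) = |⟨+x|ψ⟩|² = 36/40.
After stage 1 the state is |+x⟩; P(|-z⟩) = |⟨-z|+x⟩|² = 1/2.
Joint probability = 36/40 × 1/2 = 0.450.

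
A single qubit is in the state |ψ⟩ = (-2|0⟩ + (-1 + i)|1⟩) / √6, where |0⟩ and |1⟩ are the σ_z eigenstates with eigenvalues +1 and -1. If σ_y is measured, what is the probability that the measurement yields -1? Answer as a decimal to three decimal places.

0.833

|-y⟩ = (|0⟩ - i|1⟩)/√2, so ⟨-y|ψ⟩ = (-3 - i) / (√2·√6).
P = |-3 - i|² / 12 = 10/12.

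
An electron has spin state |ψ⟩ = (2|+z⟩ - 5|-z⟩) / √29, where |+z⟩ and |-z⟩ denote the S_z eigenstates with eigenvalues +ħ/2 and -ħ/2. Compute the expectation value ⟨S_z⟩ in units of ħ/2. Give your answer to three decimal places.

⟨σ_z⟩ = |a|² - |b|² divided by |a|²+|b|², with a, b the |+z⟩, |-z⟩ amplitudes.
= (4 - 25)/29 = -21/29.
⟨S_z⟩ = (ħ/2)·⟨σ_z⟩.

-0.724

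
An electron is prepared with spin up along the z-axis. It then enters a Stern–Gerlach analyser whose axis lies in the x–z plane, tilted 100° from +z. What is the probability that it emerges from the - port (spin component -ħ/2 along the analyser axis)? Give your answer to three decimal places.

0.587

For spin-½, the probability of finding spin-up along an axis at angle θ to the initial spin direction is cos²(θ/2); spin-down is sin²(θ/2).
θ = 100°, so P = sin²(50°) ≈ 0.587.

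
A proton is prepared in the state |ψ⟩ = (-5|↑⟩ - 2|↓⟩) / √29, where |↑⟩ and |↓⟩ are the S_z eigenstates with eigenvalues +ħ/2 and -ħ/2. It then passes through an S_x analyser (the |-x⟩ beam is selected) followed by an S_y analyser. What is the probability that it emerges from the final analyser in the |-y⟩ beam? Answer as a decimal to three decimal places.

0.078

First analyser (S_x): P(|-x⟩) = |⟨-x|ψ⟩|² = 9/58.
After stage 1 the state is |-x⟩; P(|-y⟩) = |⟨-y|-x⟩|² = 1/2.
Joint probability = 9/58 × 1/2 = 0.078.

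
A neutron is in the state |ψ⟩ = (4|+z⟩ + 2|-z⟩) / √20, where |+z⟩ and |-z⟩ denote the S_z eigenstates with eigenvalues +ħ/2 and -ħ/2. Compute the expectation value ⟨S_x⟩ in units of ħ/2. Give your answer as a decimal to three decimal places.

⟨σ_x⟩ = 2 Re(a* b)/(|a|²+|b|²) with a = 4, b = 2.
a* b = 8, so ⟨σ_x⟩ = 16/20.
⟨S_x⟩ = (ħ/2)·⟨σ_x⟩.

0.800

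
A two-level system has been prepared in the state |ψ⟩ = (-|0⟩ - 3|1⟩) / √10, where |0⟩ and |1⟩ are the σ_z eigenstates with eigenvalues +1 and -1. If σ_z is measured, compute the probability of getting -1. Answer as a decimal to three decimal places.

0.900

The -1 outcome corresponds to |1⟩. Its amplitude in |ψ⟩ is -3/√10.
P = |-3|² / 10 = 9/10.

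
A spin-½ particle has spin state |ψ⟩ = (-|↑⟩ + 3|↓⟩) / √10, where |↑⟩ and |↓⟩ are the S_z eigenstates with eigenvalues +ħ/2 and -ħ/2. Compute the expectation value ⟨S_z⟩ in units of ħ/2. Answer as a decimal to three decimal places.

-0.800

⟨σ_z⟩ = |a|² - |b|² divided by |a|²+|b|², with a, b the |↑⟩, |↓⟩ amplitudes.
= (1 - 9)/10 = -8/10.
⟨S_z⟩ = (ħ/2)·⟨σ_z⟩.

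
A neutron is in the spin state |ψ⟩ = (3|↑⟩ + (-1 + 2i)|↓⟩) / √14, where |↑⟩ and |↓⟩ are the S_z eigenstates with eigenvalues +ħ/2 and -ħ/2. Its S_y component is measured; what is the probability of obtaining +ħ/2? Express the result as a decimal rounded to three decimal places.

|+y⟩ = (|↑⟩ + i|↓⟩)/√2, so ⟨+y|ψ⟩ = (5 + i) / (√2·√14).
P = |5 + i|² / 28 = 26/28.

0.929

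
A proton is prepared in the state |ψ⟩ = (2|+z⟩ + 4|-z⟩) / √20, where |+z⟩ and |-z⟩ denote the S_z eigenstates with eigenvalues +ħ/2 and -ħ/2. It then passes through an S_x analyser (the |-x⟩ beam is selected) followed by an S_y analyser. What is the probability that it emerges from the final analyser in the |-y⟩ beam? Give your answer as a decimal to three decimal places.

0.050

First analyser (S_x): P(|-x⟩) = |⟨-x|ψ⟩|² = 4/40.
After stage 1 the state is |-x⟩; P(|-y⟩) = |⟨-y|-x⟩|² = 1/2.
Joint probability = 4/40 × 1/2 = 0.050.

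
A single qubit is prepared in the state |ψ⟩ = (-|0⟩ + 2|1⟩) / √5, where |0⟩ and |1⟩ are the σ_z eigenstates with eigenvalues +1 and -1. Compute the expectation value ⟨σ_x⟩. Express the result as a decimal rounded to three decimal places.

-0.800

⟨σ_x⟩ = 2 Re(a* b)/(|a|²+|b|²) with a = -1, b = 2.
a* b = -2, so ⟨σ_x⟩ = -4/5.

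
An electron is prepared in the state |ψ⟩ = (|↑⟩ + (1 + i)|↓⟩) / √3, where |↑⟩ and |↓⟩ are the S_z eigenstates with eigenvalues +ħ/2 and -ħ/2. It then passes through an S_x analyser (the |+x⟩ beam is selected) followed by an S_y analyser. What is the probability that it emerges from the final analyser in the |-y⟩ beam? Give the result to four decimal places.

First analyser (S_x): P(|+x⟩) = |⟨+x|ψ⟩|² = 5/6.
After stage 1 the state is |+x⟩; P(|-y⟩) = |⟨-y|+x⟩|² = 1/2.
Joint probability = 5/6 × 1/2 = 0.4167.

0.4167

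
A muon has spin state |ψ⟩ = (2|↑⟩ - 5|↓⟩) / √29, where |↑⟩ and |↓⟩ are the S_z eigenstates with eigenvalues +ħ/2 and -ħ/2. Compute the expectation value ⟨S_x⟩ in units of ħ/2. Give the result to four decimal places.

-0.6897

⟨σ_x⟩ = 2 Re(a* b)/(|a|²+|b|²) with a = 2, b = -5.
a* b = -10, so ⟨σ_x⟩ = -20/29.
⟨S_x⟩ = (ħ/2)·⟨σ_x⟩.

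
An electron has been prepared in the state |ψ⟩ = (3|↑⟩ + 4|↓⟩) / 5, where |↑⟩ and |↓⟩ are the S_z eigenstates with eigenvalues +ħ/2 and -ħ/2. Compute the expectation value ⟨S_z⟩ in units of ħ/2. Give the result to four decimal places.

-0.2800

⟨σ_z⟩ = |a|² - |b|² divided by |a|²+|b|², with a, b the |↑⟩, |↓⟩ amplitudes.
= (9 - 16)/25 = -7/25.
⟨S_z⟩ = (ħ/2)·⟨σ_z⟩.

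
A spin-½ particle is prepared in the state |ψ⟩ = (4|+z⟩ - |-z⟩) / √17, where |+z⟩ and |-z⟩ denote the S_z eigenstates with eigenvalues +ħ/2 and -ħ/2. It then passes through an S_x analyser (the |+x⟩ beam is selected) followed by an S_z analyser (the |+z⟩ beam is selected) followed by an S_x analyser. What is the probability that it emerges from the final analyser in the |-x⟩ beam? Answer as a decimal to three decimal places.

First analyser (S_x): P(|+x⟩) = |⟨+x|ψ⟩|² = 9/34.
After stage 1 the state is |+x⟩; P(|+z⟩) = |⟨+z|+x⟩|² = 1/2.
After stage 2 the state is |+z⟩; P(|-x⟩) = |⟨-x|+z⟩|² = 1/2.
Joint probability = 9/34 × 1/2 × 1/2 = 0.066.

0.066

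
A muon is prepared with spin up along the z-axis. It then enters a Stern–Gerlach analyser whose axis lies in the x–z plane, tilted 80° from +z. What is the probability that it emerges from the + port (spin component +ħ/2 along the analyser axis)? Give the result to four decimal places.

For spin-½, the probability of finding spin-up along an axis at angle θ to the initial spin direction is cos²(θ/2); spin-down is sin²(θ/2).
θ = 80°, so P = cos²(40°) ≈ 0.5868.

0.5868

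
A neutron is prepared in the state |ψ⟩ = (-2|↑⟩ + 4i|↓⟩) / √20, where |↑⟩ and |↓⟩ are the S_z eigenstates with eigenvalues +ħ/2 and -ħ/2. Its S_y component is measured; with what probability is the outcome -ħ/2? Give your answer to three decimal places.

|-y⟩ = (|↑⟩ - i|↓⟩)/√2, so ⟨-y|ψ⟩ = (-6) / (√2·√20).
P = |-6|² / 40 = 36/40.

0.900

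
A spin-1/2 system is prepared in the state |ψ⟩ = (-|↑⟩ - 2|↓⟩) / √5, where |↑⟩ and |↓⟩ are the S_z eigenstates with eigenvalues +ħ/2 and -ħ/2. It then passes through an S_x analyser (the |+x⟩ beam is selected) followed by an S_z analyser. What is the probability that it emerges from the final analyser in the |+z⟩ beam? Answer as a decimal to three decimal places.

First analyser (S_x): P(|+x⟩) = |⟨+x|ψ⟩|² = 9/10.
After stage 1 the state is |+x⟩; P(|+z⟩) = |⟨+z|+x⟩|² = 1/2.
Joint probability = 9/10 × 1/2 = 0.450.

0.450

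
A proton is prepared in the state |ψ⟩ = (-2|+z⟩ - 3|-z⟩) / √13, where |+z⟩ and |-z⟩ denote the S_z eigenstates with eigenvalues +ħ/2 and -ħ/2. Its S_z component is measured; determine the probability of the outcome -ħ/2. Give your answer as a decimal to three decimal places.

0.692

The -ħ/2 outcome corresponds to |-z⟩. Its amplitude in |ψ⟩ is -3/√13.
P = |-3|² / 13 = 9/13.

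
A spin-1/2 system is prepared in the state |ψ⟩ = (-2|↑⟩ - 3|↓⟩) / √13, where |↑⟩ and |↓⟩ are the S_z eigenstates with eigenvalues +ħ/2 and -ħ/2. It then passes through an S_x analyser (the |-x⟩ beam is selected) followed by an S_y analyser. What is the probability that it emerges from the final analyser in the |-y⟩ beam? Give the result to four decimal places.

First analyser (S_x): P(|-x⟩) = |⟨-x|ψ⟩|² = 1/26.
After stage 1 the state is |-x⟩; P(|-y⟩) = |⟨-y|-x⟩|² = 1/2.
Joint probability = 1/26 × 1/2 = 0.0192.

0.0192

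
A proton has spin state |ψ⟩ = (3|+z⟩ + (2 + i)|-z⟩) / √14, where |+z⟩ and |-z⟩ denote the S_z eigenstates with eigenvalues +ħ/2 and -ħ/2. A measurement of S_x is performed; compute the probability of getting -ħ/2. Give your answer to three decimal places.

|-x⟩ = (|+z⟩ - |-z⟩)/√2, so ⟨-x|ψ⟩ = (1 - i) / (√2·√14).
P = |1 - i|² / 28 = 2/28.

0.071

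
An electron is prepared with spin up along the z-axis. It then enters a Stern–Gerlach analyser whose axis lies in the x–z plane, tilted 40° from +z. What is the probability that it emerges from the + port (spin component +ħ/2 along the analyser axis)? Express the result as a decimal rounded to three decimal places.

0.883

For spin-½, the probability of finding spin-up along an axis at angle θ to the initial spin direction is cos²(θ/2); spin-down is sin²(θ/2).
θ = 40°, so P = cos²(20°) ≈ 0.883.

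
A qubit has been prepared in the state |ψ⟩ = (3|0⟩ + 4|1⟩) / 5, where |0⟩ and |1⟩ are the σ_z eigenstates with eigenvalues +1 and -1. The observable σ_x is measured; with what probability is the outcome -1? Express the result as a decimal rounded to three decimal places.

|-x⟩ = (|0⟩ - |1⟩)/√2, so ⟨-x|ψ⟩ = (-1) / (√2·5).
P = |-1|² / 50 = 1/50.

0.020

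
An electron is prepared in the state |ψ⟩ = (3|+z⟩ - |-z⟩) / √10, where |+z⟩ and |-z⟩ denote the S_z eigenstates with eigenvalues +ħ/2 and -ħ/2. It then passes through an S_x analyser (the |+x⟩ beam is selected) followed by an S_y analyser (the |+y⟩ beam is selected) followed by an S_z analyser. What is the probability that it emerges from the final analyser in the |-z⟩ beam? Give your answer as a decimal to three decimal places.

First analyser (S_x): P(|+x⟩) = |⟨+x|ψ⟩|² = 4/20.
After stage 1 the state is |+x⟩; P(|+y⟩) = |⟨+y|+x⟩|² = 1/2.
After stage 2 the state is |+y⟩; P(|-z⟩) = |⟨-z|+y⟩|² = 1/2.
Joint probability = 4/20 × 1/2 × 1/2 = 0.050.

0.050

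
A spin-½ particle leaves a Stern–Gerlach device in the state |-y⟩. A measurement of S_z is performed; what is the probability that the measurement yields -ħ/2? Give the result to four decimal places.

In the S_z basis, |-y⟩ = (|↑⟩ - i|↓⟩)/√2 and |-z⟩ = |↓⟩.
|⟨-z|-y⟩|² = 1/2.

0.5000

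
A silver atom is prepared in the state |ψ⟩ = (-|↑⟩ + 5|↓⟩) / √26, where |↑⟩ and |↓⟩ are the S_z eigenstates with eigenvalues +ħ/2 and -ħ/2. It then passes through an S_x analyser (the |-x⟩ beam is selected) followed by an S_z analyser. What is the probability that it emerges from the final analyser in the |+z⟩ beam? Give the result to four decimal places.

First analyser (S_x): P(|-x⟩) = |⟨-x|ψ⟩|² = 36/52.
After stage 1 the state is |-x⟩; P(|+z⟩) = |⟨+z|-x⟩|² = 1/2.
Joint probability = 36/52 × 1/2 = 0.3462.

0.3462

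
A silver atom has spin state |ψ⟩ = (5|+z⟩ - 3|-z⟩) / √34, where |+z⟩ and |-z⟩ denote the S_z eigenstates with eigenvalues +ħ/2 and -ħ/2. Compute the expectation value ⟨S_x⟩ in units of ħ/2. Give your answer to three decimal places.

⟨σ_x⟩ = 2 Re(a* b)/(|a|²+|b|²) with a = 5, b = -3.
a* b = -15, so ⟨σ_x⟩ = -30/34.
⟨S_x⟩ = (ħ/2)·⟨σ_x⟩.

-0.882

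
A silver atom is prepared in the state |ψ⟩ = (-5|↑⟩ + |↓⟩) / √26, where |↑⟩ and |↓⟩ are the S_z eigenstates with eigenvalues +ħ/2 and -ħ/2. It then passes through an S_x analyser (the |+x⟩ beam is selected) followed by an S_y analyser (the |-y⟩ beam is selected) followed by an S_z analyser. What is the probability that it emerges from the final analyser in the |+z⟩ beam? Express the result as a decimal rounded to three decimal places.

0.077

First analyser (S_x): P(|+x⟩) = |⟨+x|ψ⟩|² = 16/52.
After stage 1 the state is |+x⟩; P(|-y⟩) = |⟨-y|+x⟩|² = 1/2.
After stage 2 the state is |-y⟩; P(|+z⟩) = |⟨+z|-y⟩|² = 1/2.
Joint probability = 16/52 × 1/2 × 1/2 = 0.077.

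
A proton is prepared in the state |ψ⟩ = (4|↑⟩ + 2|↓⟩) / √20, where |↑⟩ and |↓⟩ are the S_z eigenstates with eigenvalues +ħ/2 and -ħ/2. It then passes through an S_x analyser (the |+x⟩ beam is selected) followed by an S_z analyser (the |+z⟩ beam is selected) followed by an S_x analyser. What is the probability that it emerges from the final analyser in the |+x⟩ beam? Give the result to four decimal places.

First analyser (S_x): P(|+x⟩) = |⟨+x|ψ⟩|² = 36/40.
After stage 1 the state is |+x⟩; P(|+z⟩) = |⟨+z|+x⟩|² = 1/2.
After stage 2 the state is |+z⟩; P(|+x⟩) = |⟨+x|+z⟩|² = 1/2.
Joint probability = 36/40 × 1/2 × 1/2 = 0.2250.

0.2250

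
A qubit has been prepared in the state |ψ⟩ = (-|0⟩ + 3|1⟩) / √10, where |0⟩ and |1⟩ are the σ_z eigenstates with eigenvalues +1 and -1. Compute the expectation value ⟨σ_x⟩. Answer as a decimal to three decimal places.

⟨σ_x⟩ = 2 Re(a* b)/(|a|²+|b|²) with a = -1, b = 3.
a* b = -3, so ⟨σ_x⟩ = -6/10.

-0.600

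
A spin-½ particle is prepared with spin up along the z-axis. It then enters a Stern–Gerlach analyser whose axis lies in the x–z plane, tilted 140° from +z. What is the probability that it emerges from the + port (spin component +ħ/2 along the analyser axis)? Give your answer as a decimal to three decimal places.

0.117

For spin-½, the probability of finding spin-up along an axis at angle θ to the initial spin direction is cos²(θ/2); spin-down is sin²(θ/2).
θ = 140°, so P = cos²(70°) ≈ 0.117.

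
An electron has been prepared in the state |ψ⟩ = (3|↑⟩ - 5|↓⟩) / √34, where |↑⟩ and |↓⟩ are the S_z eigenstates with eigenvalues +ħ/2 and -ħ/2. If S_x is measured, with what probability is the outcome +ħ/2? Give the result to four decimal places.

|+x⟩ = (|↑⟩ + |↓⟩)/√2, so ⟨+x|ψ⟩ = (-2) / (√2·√34).
P = |-2|² / 68 = 4/68.

0.0588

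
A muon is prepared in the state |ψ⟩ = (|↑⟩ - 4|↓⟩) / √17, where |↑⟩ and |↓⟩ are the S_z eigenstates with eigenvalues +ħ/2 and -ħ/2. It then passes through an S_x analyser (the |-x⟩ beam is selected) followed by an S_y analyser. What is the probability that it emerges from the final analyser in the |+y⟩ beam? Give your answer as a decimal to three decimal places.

First analyser (S_x): P(|-x⟩) = |⟨-x|ψ⟩|² = 25/34.
After stage 1 the state is |-x⟩; P(|+y⟩) = |⟨+y|-x⟩|² = 1/2.
Joint probability = 25/34 × 1/2 = 0.368.

0.368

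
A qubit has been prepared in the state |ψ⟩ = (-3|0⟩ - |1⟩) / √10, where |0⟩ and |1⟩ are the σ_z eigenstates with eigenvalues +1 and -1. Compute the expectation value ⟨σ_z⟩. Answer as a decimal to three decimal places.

0.800

⟨σ_z⟩ = |a|² - |b|² divided by |a|²+|b|², with a, b the |0⟩, |1⟩ amplitudes.
= (9 - 1)/10 = 8/10.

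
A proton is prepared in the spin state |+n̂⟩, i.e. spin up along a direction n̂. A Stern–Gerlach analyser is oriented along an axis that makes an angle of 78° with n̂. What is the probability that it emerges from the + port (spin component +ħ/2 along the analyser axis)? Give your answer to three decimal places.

0.604

For spin-½, the probability of finding spin-up along an axis at angle θ to the initial spin direction is cos²(θ/2); spin-down is sin²(θ/2).
θ = 78°, so P = cos²(39°) ≈ 0.604.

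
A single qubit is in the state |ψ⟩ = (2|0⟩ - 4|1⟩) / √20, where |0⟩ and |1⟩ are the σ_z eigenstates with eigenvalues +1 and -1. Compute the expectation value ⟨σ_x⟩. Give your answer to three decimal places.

⟨σ_x⟩ = 2 Re(a* b)/(|a|²+|b|²) with a = 2, b = -4.
a* b = -8, so ⟨σ_x⟩ = -16/20.

-0.800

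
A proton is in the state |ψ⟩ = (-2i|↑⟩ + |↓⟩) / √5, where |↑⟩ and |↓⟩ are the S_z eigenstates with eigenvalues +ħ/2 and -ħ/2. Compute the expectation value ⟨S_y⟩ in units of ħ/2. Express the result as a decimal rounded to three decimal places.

0.800

⟨σ_y⟩ = 2 Im(a* b)/(|a|²+|b|²) with a = -2i, b = 1.
a* b = 2i, so ⟨σ_y⟩ = 4/5.
⟨S_y⟩ = (ħ/2)·⟨σ_y⟩.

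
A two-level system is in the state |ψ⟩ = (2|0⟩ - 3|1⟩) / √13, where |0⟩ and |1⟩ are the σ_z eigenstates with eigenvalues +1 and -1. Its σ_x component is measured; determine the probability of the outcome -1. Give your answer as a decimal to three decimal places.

|-x⟩ = (|0⟩ - |1⟩)/√2, so ⟨-x|ψ⟩ = (5) / (√2·√13).
P = |5|² / 26 = 25/26.

0.962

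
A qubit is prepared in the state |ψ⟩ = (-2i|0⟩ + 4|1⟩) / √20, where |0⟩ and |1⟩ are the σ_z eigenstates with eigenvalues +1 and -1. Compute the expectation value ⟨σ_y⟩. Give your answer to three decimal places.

0.800

⟨σ_y⟩ = 2 Im(a* b)/(|a|²+|b|²) with a = -2i, b = 4.
a* b = 8i, so ⟨σ_y⟩ = 16/20.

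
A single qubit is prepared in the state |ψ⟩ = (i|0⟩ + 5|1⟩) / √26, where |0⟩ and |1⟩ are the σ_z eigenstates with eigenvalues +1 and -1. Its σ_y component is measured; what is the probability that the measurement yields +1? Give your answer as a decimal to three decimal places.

0.308

|+y⟩ = (|0⟩ + i|1⟩)/√2, so ⟨+y|ψ⟩ = (-4i) / (√2·√26).
P = |-4i|² / 52 = 16/52.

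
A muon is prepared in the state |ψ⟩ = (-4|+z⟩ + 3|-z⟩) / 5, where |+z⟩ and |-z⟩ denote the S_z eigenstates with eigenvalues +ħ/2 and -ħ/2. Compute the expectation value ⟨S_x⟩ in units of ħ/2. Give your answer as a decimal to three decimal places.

⟨σ_x⟩ = 2 Re(a* b)/(|a|²+|b|²) with a = -4, b = 3.
a* b = -12, so ⟨σ_x⟩ = -24/25.
⟨S_x⟩ = (ħ/2)·⟨σ_x⟩.

-0.960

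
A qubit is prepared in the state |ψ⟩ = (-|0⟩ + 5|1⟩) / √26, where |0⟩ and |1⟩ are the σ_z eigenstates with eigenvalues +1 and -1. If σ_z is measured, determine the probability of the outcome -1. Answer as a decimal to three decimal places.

0.962

The -1 outcome corresponds to |1⟩. Its amplitude in |ψ⟩ is 5/√26.
P = |5|² / 26 = 25/26.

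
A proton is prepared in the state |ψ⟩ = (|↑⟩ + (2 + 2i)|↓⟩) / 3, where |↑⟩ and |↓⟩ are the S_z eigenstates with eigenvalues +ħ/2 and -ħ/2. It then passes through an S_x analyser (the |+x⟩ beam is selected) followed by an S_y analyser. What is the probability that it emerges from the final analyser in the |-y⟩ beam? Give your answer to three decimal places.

0.361

First analyser (S_x): P(|+x⟩) = |⟨+x|ψ⟩|² = 13/18.
After stage 1 the state is |+x⟩; P(|-y⟩) = |⟨-y|+x⟩|² = 1/2.
Joint probability = 13/18 × 1/2 = 0.361.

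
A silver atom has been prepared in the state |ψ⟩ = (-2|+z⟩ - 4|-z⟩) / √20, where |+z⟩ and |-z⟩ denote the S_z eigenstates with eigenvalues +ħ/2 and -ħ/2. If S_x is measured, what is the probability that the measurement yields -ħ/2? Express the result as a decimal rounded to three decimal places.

|-x⟩ = (|+z⟩ - |-z⟩)/√2, so ⟨-x|ψ⟩ = (2) / (√2·√20).
P = |2|² / 40 = 4/40.

0.100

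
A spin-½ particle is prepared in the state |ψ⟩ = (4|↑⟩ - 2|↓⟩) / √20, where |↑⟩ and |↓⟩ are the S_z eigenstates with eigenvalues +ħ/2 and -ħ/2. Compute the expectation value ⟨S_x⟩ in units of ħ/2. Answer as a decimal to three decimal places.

⟨σ_x⟩ = 2 Re(a* b)/(|a|²+|b|²) with a = 4, b = -2.
a* b = -8, so ⟨σ_x⟩ = -16/20.
⟨S_x⟩ = (ħ/2)·⟨σ_x⟩.

-0.800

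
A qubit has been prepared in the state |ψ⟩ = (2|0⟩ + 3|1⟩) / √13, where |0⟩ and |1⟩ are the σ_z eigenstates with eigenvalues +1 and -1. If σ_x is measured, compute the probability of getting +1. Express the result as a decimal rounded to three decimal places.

0.962

|+x⟩ = (|0⟩ + |1⟩)/√2, so ⟨+x|ψ⟩ = (5) / (√2·√13).
P = |5|² / 26 = 25/26.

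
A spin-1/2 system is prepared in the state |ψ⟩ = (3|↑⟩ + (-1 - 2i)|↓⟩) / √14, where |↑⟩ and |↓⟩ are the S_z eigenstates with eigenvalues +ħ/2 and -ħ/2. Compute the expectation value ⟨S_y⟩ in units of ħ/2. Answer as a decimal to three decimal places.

-0.857

⟨σ_y⟩ = 2 Im(a* b)/(|a|²+|b|²) with a = 3, b = (-1 - 2i).
a* b = (-3 - 6i), so ⟨σ_y⟩ = -12/14.
⟨S_y⟩ = (ħ/2)·⟨σ_y⟩.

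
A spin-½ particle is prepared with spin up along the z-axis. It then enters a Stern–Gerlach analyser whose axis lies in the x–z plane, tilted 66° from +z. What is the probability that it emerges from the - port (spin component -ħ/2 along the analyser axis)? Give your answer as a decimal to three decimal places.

For spin-½, the probability of finding spin-up along an axis at angle θ to the initial spin direction is cos²(θ/2); spin-down is sin²(θ/2).
θ = 66°, so P = sin²(33°) ≈ 0.297.

0.297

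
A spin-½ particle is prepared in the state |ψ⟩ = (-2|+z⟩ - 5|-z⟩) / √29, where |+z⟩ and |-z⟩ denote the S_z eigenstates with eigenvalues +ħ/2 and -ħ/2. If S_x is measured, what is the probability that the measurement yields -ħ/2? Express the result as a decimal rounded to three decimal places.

0.155

|-x⟩ = (|+z⟩ - |-z⟩)/√2, so ⟨-x|ψ⟩ = (3) / (√2·√29).
P = |3|² / 58 = 9/58.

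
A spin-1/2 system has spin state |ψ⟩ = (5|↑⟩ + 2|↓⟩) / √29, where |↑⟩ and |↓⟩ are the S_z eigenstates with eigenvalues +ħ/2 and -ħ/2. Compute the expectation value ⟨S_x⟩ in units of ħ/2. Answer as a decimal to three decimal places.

0.690

⟨σ_x⟩ = 2 Re(a* b)/(|a|²+|b|²) with a = 5, b = 2.
a* b = 10, so ⟨σ_x⟩ = 20/29.
⟨S_x⟩ = (ħ/2)·⟨σ_x⟩.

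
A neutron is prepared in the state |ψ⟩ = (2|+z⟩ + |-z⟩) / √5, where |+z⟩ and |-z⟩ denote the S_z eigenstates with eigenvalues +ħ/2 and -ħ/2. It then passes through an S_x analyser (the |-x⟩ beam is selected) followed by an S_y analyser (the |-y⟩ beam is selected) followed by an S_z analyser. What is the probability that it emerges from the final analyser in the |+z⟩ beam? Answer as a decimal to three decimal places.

0.025

First analyser (S_x): P(|-x⟩) = |⟨-x|ψ⟩|² = 1/10.
After stage 1 the state is |-x⟩; P(|-y⟩) = |⟨-y|-x⟩|² = 1/2.
After stage 2 the state is |-y⟩; P(|+z⟩) = |⟨+z|-y⟩|² = 1/2.
Joint probability = 1/10 × 1/2 × 1/2 = 0.025.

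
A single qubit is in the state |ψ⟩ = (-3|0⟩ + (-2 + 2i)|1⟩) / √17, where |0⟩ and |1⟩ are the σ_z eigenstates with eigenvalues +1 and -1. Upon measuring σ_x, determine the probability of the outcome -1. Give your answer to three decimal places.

0.147

|-x⟩ = (|0⟩ - |1⟩)/√2, so ⟨-x|ψ⟩ = (-1 - 2i) / (√2·√17).
P = |-1 - 2i|² / 34 = 5/34.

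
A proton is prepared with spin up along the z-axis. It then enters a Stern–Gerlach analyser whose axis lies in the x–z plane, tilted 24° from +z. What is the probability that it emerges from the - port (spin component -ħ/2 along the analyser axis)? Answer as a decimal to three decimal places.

For spin-½, the probability of finding spin-up along an axis at angle θ to the initial spin direction is cos²(θ/2); spin-down is sin²(θ/2).
θ = 24°, so P = sin²(12°) ≈ 0.043.

0.043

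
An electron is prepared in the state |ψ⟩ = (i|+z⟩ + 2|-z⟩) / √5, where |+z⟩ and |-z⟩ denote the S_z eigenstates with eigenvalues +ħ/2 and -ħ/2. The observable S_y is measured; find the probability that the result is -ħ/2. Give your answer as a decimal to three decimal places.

|-y⟩ = (|+z⟩ - i|-z⟩)/√2, so ⟨-y|ψ⟩ = (3i) / (√2·√5).
P = |3i|² / 10 = 9/10.

0.900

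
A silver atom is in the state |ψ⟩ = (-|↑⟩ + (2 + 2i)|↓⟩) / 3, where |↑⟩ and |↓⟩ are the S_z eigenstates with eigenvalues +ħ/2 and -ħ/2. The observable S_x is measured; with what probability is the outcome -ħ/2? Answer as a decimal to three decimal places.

0.722

|-x⟩ = (|↑⟩ - |↓⟩)/√2, so ⟨-x|ψ⟩ = (-3 - 2i) / (√2·3).
P = |-3 - 2i|² / 18 = 13/18.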